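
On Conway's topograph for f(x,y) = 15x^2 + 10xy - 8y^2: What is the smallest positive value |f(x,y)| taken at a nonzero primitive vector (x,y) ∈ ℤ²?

river: ρ → (-8,22,3)
river: ρ → (3,20,-15)
river: ρ → (-15,10,8)
river: ρ → (8,22,-3)
river: ρ → (-3,20,15)
river: ρ → (15,10,-8)
closes: descent 0, river 6
min |a| on river = 3

3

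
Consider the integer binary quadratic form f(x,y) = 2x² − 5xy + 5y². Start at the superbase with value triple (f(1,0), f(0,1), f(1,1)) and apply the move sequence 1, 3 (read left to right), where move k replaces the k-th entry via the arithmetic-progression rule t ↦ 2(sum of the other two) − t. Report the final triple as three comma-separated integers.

start (2,5,2) = (f(1,0),f(0,1),f(1,1))
replace slot 1: 2·(5+2) − 2 = 12 → (12,5,2)
replace slot 3: 2·(12+5) − 2 = 32 → (12,5,32)

12,5,32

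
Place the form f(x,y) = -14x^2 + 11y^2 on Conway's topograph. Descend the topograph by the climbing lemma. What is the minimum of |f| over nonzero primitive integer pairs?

descent: ρ → (11,22,-3)  [lands on river]
river: ρ → (-3,20,18)
river: ρ → (18,16,-5)
river: ρ → (-5,24,2)
river: ρ → (2,24,-5)
river: ρ → (-5,16,18)
river: ρ → (18,20,-3)
river: ρ → (-3,22,11)
closes: descent 1, river 8
min |a| on river = 2

2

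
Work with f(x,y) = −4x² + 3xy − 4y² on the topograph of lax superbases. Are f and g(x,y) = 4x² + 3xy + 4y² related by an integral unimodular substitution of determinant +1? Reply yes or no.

D₁ = -55, D₂ = -55
f is negative-definite; reduce −f:
−f: flip: (4,-3,4)→(4,3,4)
−f: reduced (well bottom): (4,3,4) with a≤c, −a<b≤a
flip sign back: reduced form of f is (-4,-3,-4)
g: reduced (well bottom): (4,3,4) with a≤c, −a<b≤a
reduced forms (-4, -3, -4) vs (4, 3, 4) ⇒ inequivalent

no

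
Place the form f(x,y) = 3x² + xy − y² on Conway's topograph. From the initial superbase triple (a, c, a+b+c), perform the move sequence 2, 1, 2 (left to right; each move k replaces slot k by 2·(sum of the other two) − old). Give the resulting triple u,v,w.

start (3,-1,3) = (f(1,0),f(0,1),f(1,1))
replace slot 2: 2·(3+3) − (-1) = 13 → (3,13,3)
replace slot 1: 2·(13+3) − 3 = 29 → (29,13,3)
replace slot 2: 2·(29+3) − 13 = 51 → (29,51,3)

29,51,3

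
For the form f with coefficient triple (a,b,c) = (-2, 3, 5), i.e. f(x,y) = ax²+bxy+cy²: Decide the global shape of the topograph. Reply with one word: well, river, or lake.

D = b²−4ac = 3² − 4·(-2)·5 = 49
D = 7² is a perfect square ⇒ form factors over ℤ ⇒ lakes

lake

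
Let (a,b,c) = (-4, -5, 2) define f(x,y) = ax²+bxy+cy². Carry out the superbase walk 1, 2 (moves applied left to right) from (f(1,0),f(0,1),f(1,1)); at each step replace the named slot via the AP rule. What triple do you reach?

start (-4,2,-7) = (f(1,0),f(0,1),f(1,1))
replace slot 1: 2·(2+(-7)) − (-4) = -6 → (-6,2,-7)
replace slot 2: 2·((-6)+(-7)) − 2 = -28 → (-6,-28,-7)

-6,-28,-7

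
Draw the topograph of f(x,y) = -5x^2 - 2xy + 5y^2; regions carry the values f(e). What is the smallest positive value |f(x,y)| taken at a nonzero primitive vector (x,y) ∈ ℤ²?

descent: ρ → (5,2,-5)  [lands on river]
river: ρ → (-5,8,2)
river: ρ → (2,8,-5)
river: ρ → (-5,2,5)
river: ρ → (5,8,-2)
river: ρ → (-2,8,5)
closes: descent 1, river 6
min |a| on river = 2

2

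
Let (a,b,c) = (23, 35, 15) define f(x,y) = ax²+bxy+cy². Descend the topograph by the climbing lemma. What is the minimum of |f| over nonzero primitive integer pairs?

translate: b→-11 (≡35 mod 46), so (23,35,15)→(23,-11,3)
flip: (23,-11,3)→(3,11,23)
translate: b→-1 (≡11 mod 6), so (3,11,23)→(3,-1,13)
reduced (well bottom): (3,-1,13) with a≤c, −a<b≤a
well minimum = a = 3

3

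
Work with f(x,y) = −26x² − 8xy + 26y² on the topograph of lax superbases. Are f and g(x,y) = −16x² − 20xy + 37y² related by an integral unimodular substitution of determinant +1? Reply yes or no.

D₁ = 2768, D₂ = 2768
river cycle of f (length 10): (26, 8, -26), (-26, 44, 8), (8, 52, -2), (-2, 52, 8), (8, 44, -26), (-26, 8, 26), (26, 44, -8), (-8, 52, 2), (2, 52, -8), (-8, 44, 26)
river cycle of g (length 14): (-16, 44, 13), (13, 34, -31), (-31, 28, 16), (16, 36, -23), (-23, 10, 29), (29, 48, -4), (-4, 48, 29), (29, 10, -23), (-23, 36, 16), (16, 28, -31), … (4 more)
cycles differ ⇒ inequivalent

no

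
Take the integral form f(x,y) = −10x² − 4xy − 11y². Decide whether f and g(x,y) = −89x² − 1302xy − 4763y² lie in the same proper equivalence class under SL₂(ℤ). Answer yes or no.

D₁ = -424, D₂ = -424
f is negative-definite; reduce −f:
−f: reduced (well bottom): (10,4,11) with a≤c, −a<b≤a
flip sign back: reduced form of f is (-10,-4,-11)
g is negative-definite; reduce −g:
−g: translate: b→56 (≡1302 mod 178), so (89,1302,4763)→(89,56,10)
−g: flip: (89,56,10)→(10,-56,89)
−g: translate: b→4 (≡-56 mod 20), so (10,-56,89)→(10,4,11)
−g: reduced (well bottom): (10,4,11) with a≤c, −a<b≤a
flip sign back: reduced form of g is (-10,-4,-11)
reduced forms (-10, -4, -11) vs (-10, -4, -11) ⇒ equivalent

yes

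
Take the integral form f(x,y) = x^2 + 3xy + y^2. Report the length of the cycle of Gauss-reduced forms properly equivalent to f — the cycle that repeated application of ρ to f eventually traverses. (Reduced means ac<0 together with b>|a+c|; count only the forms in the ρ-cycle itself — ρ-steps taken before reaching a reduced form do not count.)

D = 5, ⌊√D⌋ = 2
descent: ρ → (1,1,-1)  [lands on river]
river: ρ → (-1,1,1)
ρ-cycle length = 2 (tail of 1 descent step not counted)

2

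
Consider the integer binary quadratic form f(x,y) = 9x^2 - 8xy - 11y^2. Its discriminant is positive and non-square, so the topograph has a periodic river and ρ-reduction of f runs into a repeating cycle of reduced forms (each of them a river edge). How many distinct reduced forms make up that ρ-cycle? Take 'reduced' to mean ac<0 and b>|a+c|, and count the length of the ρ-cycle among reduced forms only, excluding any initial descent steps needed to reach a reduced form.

D = 460, ⌊√D⌋ = 21
descent: ρ → (-11,8,9)  [lands on river]
river: ρ → (9,10,-10)
river: ρ → (-10,10,9)
river: ρ → (9,8,-11)
river: ρ → (-11,14,6)
river: ρ → (6,10,-15)
river: ρ → (-15,20,1)
river: ρ → (1,20,-15)
river: ρ → (-15,10,6)
river: ρ → (6,14,-11)
ρ-cycle length = 10 (tail of 1 descent step not counted)

10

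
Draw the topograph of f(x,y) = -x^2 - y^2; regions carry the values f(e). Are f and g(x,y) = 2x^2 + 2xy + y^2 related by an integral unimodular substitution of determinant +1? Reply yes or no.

D₁ = -4, D₂ = -4
f is negative-definite; reduce −f:
−f: reduced (well bottom): (1,0,1) with a≤c, −a<b≤a
flip sign back: reduced form of f is (-1,0,-1)
g: flip: (2,2,1)→(1,-2,2)
g: translate: b→0 (≡-2 mod 2), so (1,-2,2)→(1,0,1)
g: reduced (well bottom): (1,0,1) with a≤c, −a<b≤a
reduced forms (-1, 0, -1) vs (1, 0, 1) ⇒ inequivalent

no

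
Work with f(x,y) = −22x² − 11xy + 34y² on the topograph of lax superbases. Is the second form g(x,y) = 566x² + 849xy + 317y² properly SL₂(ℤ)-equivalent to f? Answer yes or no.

D₁ = 3113, D₂ = 3113
river cycle of f (length 24): (-22, 33, 23), (23, 13, -32), (-32, 51, 4), (4, 53, -19), (-19, 23, 34), (34, 45, -8), (-8, 51, 16), (16, 45, -17), (-17, 23, 38), (38, 53, -2), … (14 more)
river cycle of g (length 24): (-22, 33, 23), (23, 13, -32), (-32, 51, 4), (4, 53, -19), (-19, 23, 34), (34, 45, -8), (-8, 51, 16), (16, 45, -17), (-17, 23, 38), (38, 53, -2), … (14 more)
cycles coincide ⇒ equivalent

yes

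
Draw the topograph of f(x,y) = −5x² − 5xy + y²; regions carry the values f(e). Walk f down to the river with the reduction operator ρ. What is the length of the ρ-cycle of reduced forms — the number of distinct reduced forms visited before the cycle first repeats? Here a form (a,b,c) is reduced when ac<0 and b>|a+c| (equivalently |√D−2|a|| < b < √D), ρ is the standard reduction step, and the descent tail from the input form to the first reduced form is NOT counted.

D = 45, ⌊√D⌋ = 6
descent: ρ → (1,5,-5)  [lands on river]
river: ρ → (-5,5,1)
ρ-cycle length = 2 (tail of 1 descent step not counted)

2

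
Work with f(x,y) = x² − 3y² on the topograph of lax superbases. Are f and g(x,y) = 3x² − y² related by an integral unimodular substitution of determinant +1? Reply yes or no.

D₁ = 12, D₂ = 12
river cycle of f (length 2): (1, 2, -2), (-2, 2, 1)
river cycle of g (length 2): (-1, 2, 2), (2, 2, -1)
cycles differ ⇒ inequivalent

no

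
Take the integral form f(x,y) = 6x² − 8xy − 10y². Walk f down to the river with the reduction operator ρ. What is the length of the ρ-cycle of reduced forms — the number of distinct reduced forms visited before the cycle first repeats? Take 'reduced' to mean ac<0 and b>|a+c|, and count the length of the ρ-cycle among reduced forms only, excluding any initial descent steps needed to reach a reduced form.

D = 304, ⌊√D⌋ = 17
descent: ρ → (-10,8,6)  [lands on river]
river: ρ → (6,16,-2)
river: ρ → (-2,16,6)
river: ρ → (6,8,-10)
river: ρ → (-10,12,4)
river: ρ → (4,12,-10)
ρ-cycle length = 6 (tail of 1 descent step not counted)

6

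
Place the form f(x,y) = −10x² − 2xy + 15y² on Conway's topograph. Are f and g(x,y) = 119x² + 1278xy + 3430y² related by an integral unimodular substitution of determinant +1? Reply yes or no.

D₁ = 604, D₂ = 604
river cycle of f (length 20): (-10, 18, 7), (7, 24, -1), (-1, 24, 7), (7, 18, -10), (-10, 22, 3), (3, 20, -17), (-17, 14, 6), (6, 22, -5), (-5, 18, 14), (14, 10, -9), … (10 more)
river cycle of g (length 20): (-10, 18, 7), (7, 24, -1), (-1, 24, 7), (7, 18, -10), (-10, 22, 3), (3, 20, -17), (-17, 14, 6), (6, 22, -5), (-5, 18, 14), (14, 10, -9), … (10 more)
cycles coincide ⇒ equivalent

yes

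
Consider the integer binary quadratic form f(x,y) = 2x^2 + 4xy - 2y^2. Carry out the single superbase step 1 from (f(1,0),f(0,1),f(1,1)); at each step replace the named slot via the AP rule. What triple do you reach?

start (2,-2,4) = (f(1,0),f(0,1),f(1,1))
replace slot 1: 2·((-2)+4) − 2 = 2 → (2,-2,4)

2,-2,4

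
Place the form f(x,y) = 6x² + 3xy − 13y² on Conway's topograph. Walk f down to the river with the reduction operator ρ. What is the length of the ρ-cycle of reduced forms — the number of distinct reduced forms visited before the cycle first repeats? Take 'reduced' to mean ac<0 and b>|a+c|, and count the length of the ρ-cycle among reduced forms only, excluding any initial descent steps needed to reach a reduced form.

D = 321, ⌊√D⌋ = 17
descent: ρ → (-13,-3,6)
descent: ρ → (6,15,-4)  [lands on river]
river: ρ → (-4,17,2)
river: ρ → (2,15,-12)
river: ρ → (-12,9,5)
river: ρ → (5,11,-10)
river: ρ → (-10,9,6)
ρ-cycle length = 6 (tail of 2 descent steps not counted)

6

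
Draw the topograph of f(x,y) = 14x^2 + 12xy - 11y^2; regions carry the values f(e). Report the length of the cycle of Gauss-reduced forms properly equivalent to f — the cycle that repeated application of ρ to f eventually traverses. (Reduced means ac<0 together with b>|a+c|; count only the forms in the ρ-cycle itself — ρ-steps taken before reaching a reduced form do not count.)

D = 760, ⌊√D⌋ = 27
river: ρ → (-11,10,15)
river: ρ → (15,20,-6)
river: ρ → (-6,16,21)
river: ρ → (21,26,-1)
river: ρ → (-1,26,21)
river: ρ → (21,16,-6)
river: ρ → (-6,20,15)
river: ρ → (15,10,-11)
river: ρ → (-11,12,14)
river: ρ → (14,16,-9)
river: ρ → (-9,20,10)
river: ρ → (10,20,-9)
river: ρ → (-9,16,14)
river: ρ → (14,12,-11)
ρ-cycle length = 14 (tail of 0 descent steps not counted)

14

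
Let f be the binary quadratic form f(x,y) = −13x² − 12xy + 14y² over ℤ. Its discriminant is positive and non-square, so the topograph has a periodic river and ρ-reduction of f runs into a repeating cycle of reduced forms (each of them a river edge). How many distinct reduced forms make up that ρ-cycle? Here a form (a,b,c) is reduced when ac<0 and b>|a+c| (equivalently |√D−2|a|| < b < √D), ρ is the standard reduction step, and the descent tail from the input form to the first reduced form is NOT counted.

D = 872, ⌊√D⌋ = 29
descent: ρ → (14,12,-13)  [lands on river]
river: ρ → (-13,14,13)
river: ρ → (13,12,-14)
river: ρ → (-14,16,11)
river: ρ → (11,28,-2)
river: ρ → (-2,28,11)
river: ρ → (11,16,-14)
river: ρ → (-14,12,13)
river: ρ → (13,14,-13)
river: ρ → (-13,12,14)
river: ρ → (14,16,-11)
river: ρ → (-11,28,2)
river: ρ → (2,28,-11)
river: ρ → (-11,16,14)
ρ-cycle length = 14 (tail of 1 descent step not counted)

14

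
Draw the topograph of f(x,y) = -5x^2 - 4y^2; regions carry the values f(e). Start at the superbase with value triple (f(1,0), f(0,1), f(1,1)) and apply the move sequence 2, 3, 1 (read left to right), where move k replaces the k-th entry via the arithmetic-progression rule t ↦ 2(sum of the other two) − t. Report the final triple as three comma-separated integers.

start (-5,-4,-9) = (f(1,0),f(0,1),f(1,1))
replace slot 2: 2·((-5)+(-9)) − (-4) = -24 → (-5,-24,-9)
replace slot 3: 2·((-5)+(-24)) − (-9) = -49 → (-5,-24,-49)
replace slot 1: 2·((-24)+(-49)) − (-5) = -141 → (-141,-24,-49)

-141,-24,-49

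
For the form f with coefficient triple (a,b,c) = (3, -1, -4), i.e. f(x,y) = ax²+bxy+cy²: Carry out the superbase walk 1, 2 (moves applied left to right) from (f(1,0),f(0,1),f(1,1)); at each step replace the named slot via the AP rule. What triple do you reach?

start (3,-4,-2) = (f(1,0),f(0,1),f(1,1))
replace slot 1: 2·((-4)+(-2)) − 3 = -15 → (-15,-4,-2)
replace slot 2: 2·((-15)+(-2)) − (-4) = -30 → (-15,-30,-2)

-15,-30,-2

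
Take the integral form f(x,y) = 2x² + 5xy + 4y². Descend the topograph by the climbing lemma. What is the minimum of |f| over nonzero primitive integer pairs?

translate: b→1 (≡5 mod 4), so (2,5,4)→(2,1,1)
flip: (2,1,1)→(1,-1,2)
translate: b→1 (≡-1 mod 2), so (1,-1,2)→(1,1,2)
reduced (well bottom): (1,1,2) with a≤c, −a<b≤a
well minimum = a = 1

1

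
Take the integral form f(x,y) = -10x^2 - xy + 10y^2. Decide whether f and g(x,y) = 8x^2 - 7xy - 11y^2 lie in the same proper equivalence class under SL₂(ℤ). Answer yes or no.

D₁ = 401, D₂ = 401
river cycle of f (length 6): (10, 1, -10), (-10, 19, 1), (1, 19, -10), (-10, 1, 10), (10, 19, -1), (-1, 19, 10)
river cycle of g (length 10): (-11, 7, 8), (8, 9, -10), (-10, 11, 7), (7, 17, -4), (-4, 15, 11), (11, 7, -8), (-8, 9, 10), (10, 11, -7), (-7, 17, 4), (4, 15, -11)
cycles differ ⇒ inequivalent

no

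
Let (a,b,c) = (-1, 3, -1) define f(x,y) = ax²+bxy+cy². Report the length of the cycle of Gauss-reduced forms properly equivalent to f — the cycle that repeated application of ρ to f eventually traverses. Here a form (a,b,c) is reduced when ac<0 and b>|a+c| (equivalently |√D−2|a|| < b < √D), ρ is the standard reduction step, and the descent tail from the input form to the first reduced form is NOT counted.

D = 5, ⌊√D⌋ = 2
descent: ρ → (-1,1,1)  [lands on river]
river: ρ → (1,1,-1)
ρ-cycle length = 2 (tail of 1 descent step not counted)

2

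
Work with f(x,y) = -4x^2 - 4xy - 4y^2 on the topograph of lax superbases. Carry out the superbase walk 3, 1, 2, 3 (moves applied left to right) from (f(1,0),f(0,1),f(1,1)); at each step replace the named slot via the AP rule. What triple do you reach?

start (-4,-4,-12) = (f(1,0),f(0,1),f(1,1))
replace slot 3: 2·((-4)+(-4)) − (-12) = -4 → (-4,-4,-4)
replace slot 1: 2·((-4)+(-4)) − (-4) = -12 → (-12,-4,-4)
replace slot 2: 2·((-12)+(-4)) − (-4) = -28 → (-12,-28,-4)
replace slot 3: 2·((-12)+(-28)) − (-4) = -76 → (-12,-28,-76)

-12,-28,-76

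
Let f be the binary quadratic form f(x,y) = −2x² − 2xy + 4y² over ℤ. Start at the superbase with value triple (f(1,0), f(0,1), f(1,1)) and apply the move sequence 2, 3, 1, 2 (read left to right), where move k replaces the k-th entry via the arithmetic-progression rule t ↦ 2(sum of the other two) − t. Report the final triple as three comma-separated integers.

start (-2,4,0) = (f(1,0),f(0,1),f(1,1))
replace slot 2: 2·((-2)+0) − 4 = -8 → (-2,-8,0)
replace slot 3: 2·((-2)+(-8)) − 0 = -20 → (-2,-8,-20)
replace slot 1: 2·((-8)+(-20)) − (-2) = -54 → (-54,-8,-20)
replace slot 2: 2·((-54)+(-20)) − (-8) = -140 → (-54,-140,-20)

-54,-140,-20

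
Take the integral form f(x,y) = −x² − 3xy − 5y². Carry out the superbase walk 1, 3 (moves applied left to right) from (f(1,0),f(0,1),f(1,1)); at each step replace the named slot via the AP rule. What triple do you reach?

start (-1,-5,-9) = (f(1,0),f(0,1),f(1,1))
replace slot 1: 2·((-5)+(-9)) − (-1) = -27 → (-27,-5,-9)
replace slot 3: 2·((-27)+(-5)) − (-9) = -55 → (-27,-5,-55)

-27,-5,-55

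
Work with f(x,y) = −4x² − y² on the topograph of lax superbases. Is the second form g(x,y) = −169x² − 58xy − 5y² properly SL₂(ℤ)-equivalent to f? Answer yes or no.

D₁ = -16, D₂ = -16
f is negative-definite; reduce −f:
−f: flip: (4,0,1)→(1,0,4)
−f: reduced (well bottom): (1,0,4) with a≤c, −a<b≤a
flip sign back: reduced form of f is (-1,0,-4)
g is negative-definite; reduce −g:
−g: flip: (169,58,5)→(5,-58,169)
−g: translate: b→2 (≡-58 mod 10), so (5,-58,169)→(5,2,1)
−g: flip: (5,2,1)→(1,-2,5)
−g: translate: b→0 (≡-2 mod 2), so (1,-2,5)→(1,0,4)
−g: reduced (well bottom): (1,0,4) with a≤c, −a<b≤a
flip sign back: reduced form of g is (-1,0,-4)
reduced forms (-1, 0, -4) vs (-1, 0, -4) ⇒ equivalent

yes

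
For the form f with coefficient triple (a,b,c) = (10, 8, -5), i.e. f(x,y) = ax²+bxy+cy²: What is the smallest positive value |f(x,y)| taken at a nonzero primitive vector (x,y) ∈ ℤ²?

river: ρ → (-5,12,6)
river: ρ → (6,12,-5)
river: ρ → (-5,8,10)
river: ρ → (10,12,-3)
river: ρ → (-3,12,10)
river: ρ → (10,8,-5)
closes: descent 0, river 6
min |a| on river = 3

3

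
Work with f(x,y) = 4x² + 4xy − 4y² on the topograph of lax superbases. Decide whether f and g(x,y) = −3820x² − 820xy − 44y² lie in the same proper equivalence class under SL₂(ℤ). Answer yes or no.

D₁ = 80, D₂ = 80
river cycle of f (length 2): (-4, 4, 4), (4, 4, -4)
river cycle of g (length 2): (-4, 4, 4), (4, 4, -4)
cycles coincide ⇒ equivalent

yes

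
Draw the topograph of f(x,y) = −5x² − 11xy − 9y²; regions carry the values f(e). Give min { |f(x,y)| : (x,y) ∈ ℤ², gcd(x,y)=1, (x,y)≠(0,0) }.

translate: b→1 (≡11 mod 10), so (5,11,9)→(5,1,3)
flip: (5,1,3)→(3,-1,5)
reduced (well bottom): (3,-1,5) with a≤c, −a<b≤a
well minimum |f| = |-3| = 3 (negative-definite)

3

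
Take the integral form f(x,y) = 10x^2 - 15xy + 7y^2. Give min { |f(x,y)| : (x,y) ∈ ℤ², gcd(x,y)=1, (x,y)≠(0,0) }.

translate: b→5 (≡-15 mod 20), so (10,-15,7)→(10,5,2)
flip: (10,5,2)→(2,-5,10)
translate: b→-1 (≡-5 mod 4), so (2,-5,10)→(2,-1,7)
reduced (well bottom): (2,-1,7) with a≤c, −a<b≤a
well minimum = a = 2

2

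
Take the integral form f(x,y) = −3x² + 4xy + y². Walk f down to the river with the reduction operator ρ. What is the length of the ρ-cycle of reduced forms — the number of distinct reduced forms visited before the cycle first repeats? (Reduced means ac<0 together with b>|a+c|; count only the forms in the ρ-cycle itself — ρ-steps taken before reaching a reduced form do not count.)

D = 28, ⌊√D⌋ = 5
river: ρ → (1,4,-3)
river: ρ → (-3,2,2)
river: ρ → (2,2,-3)
river: ρ → (-3,4,1)
ρ-cycle length = 4 (tail of 0 descent steps not counted)

4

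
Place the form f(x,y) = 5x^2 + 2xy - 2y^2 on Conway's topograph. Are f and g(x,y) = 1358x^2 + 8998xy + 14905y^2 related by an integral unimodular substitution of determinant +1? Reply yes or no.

D₁ = 44, D₂ = 44
river cycle of f (length 2): (-2, 6, 1), (1, 6, -2)
river cycle of g (length 2): (-2, 6, 1), (1, 6, -2)
cycles coincide ⇒ equivalent

yes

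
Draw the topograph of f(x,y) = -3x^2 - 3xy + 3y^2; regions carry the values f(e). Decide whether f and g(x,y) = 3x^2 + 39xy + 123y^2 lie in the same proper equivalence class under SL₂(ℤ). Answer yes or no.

D₁ = 45, D₂ = 45
river cycle of f (length 2): (3, 3, -3), (-3, 3, 3)
river cycle of g (length 2): (3, 3, -3), (-3, 3, 3)
cycles coincide ⇒ equivalent

yes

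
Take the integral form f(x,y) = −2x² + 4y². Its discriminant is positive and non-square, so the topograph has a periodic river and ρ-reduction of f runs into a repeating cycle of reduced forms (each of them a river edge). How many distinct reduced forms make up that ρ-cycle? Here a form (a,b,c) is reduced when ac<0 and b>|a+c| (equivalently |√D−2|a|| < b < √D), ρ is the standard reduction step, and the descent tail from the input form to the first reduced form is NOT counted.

D = 32, ⌊√D⌋ = 5
descent: ρ → (4,0,-2)
descent: ρ → (-2,4,2)  [lands on river]
river: ρ → (2,4,-2)
ρ-cycle length = 2 (tail of 2 descent steps not counted)

2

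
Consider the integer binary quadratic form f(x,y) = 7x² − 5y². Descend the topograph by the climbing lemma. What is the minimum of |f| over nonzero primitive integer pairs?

descent: ρ → (-5,10,2)  [lands on river]
river: ρ → (2,10,-5)
closes: descent 1, river 2
min |a| on river = 2

2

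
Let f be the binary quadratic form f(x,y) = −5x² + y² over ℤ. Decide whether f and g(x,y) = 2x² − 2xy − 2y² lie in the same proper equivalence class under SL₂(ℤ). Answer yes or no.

D₁ = 20, D₂ = 20
river cycle of f (length 2): (1, 4, -1), (-1, 4, 1)
river cycle of g (length 2): (-2, 2, 2), (2, 2, -2)
cycles differ ⇒ inequivalent

no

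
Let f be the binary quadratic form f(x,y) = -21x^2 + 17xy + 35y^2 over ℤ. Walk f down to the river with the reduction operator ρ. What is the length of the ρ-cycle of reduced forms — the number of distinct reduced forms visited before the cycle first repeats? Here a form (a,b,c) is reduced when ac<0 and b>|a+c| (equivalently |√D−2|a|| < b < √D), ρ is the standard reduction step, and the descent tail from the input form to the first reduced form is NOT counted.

D = 3229, ⌊√D⌋ = 56
river: ρ → (35,53,-3)
river: ρ → (-3,55,17)
river: ρ → (17,47,-15)
river: ρ → (-15,43,23)
river: ρ → (23,49,-9)
river: ρ → (-9,41,43)
river: ρ → (43,45,-7)
river: ρ → (-7,53,15)
river: ρ → (15,37,-31)
river: ρ → (-31,25,21)
river: ρ → (21,17,-35)
river: ρ → (-35,53,3)
river: ρ → (3,55,-17)
river: ρ → (-17,47,15)
river: ρ → (15,43,-23)
river: ρ → (-23,49,9)
river: ρ → (9,41,-43)
river: ρ → (-43,45,7)
river: ρ → (7,53,-15)
river: ρ → (-15,37,31)
river: ρ → (31,25,-21)
river: ρ → (-21,17,35)
ρ-cycle length = 22 (tail of 0 descent steps not counted)

22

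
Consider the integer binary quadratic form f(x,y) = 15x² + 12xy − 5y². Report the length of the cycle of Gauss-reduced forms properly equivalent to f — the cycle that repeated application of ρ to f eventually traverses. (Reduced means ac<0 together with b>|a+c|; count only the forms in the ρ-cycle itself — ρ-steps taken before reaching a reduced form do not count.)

D = 444, ⌊√D⌋ = 21
river: ρ → (-5,18,6)
river: ρ → (6,18,-5)
river: ρ → (-5,12,15)
river: ρ → (15,18,-2)
river: ρ → (-2,18,15)
river: ρ → (15,12,-5)
ρ-cycle length = 6 (tail of 0 descent steps not counted)

6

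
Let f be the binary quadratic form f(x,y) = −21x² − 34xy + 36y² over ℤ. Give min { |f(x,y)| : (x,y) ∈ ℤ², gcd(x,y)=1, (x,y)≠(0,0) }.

descent: ρ → (36,34,-21)  [lands on river]
river: ρ → (-21,50,20)
river: ρ → (20,30,-41)
river: ρ → (-41,52,9)
river: ρ → (9,56,-29)
river: ρ → (-29,60,5)
river: ρ → (5,60,-29)
river: ρ → (-29,56,9)
river: ρ → (9,52,-41)
river: ρ → (-41,30,20)
river: ρ → (20,50,-21)
river: ρ → (-21,34,36)
river: ρ → (36,38,-19)
river: ρ → (-19,38,36)
closes: descent 1, river 14
min |a| on river = 5

5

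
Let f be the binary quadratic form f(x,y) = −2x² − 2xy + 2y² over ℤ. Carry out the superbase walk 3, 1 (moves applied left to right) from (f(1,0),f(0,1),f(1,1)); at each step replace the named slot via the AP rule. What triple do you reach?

start (-2,2,-2) = (f(1,0),f(0,1),f(1,1))
replace slot 3: 2·((-2)+2) − (-2) = 2 → (-2,2,2)
replace slot 1: 2·(2+2) − (-2) = 10 → (10,2,2)

10,2,2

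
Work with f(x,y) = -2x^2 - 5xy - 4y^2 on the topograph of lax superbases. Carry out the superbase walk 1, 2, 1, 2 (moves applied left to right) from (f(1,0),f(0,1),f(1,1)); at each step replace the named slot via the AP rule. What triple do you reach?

start (-2,-4,-11) = (f(1,0),f(0,1),f(1,1))
replace slot 1: 2·((-4)+(-11)) − (-2) = -28 → (-28,-4,-11)
replace slot 2: 2·((-28)+(-11)) − (-4) = -74 → (-28,-74,-11)
replace slot 1: 2·((-74)+(-11)) − (-28) = -142 → (-142,-74,-11)
replace slot 2: 2·((-142)+(-11)) − (-74) = -232 → (-142,-232,-11)

-142,-232,-11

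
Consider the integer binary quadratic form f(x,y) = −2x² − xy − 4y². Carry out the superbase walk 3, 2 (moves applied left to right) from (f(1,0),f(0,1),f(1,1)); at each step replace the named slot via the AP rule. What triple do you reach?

start (-2,-4,-7) = (f(1,0),f(0,1),f(1,1))
replace slot 3: 2·((-2)+(-4)) − (-7) = -5 → (-2,-4,-5)
replace slot 2: 2·((-2)+(-5)) − (-4) = -10 → (-2,-10,-5)

-2,-10,-5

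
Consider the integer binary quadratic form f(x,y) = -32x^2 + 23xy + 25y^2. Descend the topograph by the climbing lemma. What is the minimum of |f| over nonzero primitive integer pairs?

river: ρ → (25,27,-30)
river: ρ → (-30,33,22)
river: ρ → (22,55,-8)
river: ρ → (-8,57,15)
river: ρ → (15,33,-44)
river: ρ → (-44,55,4)
river: ρ → (4,57,-30)
river: ρ → (-30,3,31)
river: ρ → (31,59,-2)
river: ρ → (-2,61,1)
river: ρ → (1,61,-2)
river: ρ → (-2,59,31)
river: ρ → (31,3,-30)
river: ρ → (-30,57,4)
river: ρ → (4,55,-44)
river: ρ → (-44,33,15)
river: ρ → (15,57,-8)
river: ρ → (-8,55,22)
river: ρ → (22,33,-30)
river: ρ → (-30,27,25)
river: ρ → (25,23,-32)
river: ρ → (-32,41,16)
river: ρ → (16,55,-11)
river: ρ → (-11,55,16)
river: ρ → (16,41,-32)
river: ρ → (-32,23,25)
closes: descent 0, river 26
min |a| on river = 1

1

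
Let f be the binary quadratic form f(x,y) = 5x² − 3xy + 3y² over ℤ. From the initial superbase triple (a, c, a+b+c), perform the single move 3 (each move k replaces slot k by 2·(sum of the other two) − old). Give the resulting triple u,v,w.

start (5,3,5) = (f(1,0),f(0,1),f(1,1))
replace slot 3: 2·(5+3) − 5 = 11 → (5,3,11)

5,3,11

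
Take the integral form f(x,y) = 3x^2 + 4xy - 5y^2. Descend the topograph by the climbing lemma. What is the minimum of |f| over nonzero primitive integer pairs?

river: ρ → (-5,6,2)
river: ρ → (2,6,-5)
river: ρ → (-5,4,3)
river: ρ → (3,8,-1)
river: ρ → (-1,8,3)
river: ρ → (3,4,-5)
closes: descent 0, river 6
min |a| on river = 1

1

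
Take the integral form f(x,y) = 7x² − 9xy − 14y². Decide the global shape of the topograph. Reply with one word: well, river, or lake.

D = b²−4ac = (-9)² − 4·7·(-14) = 473
D > 0 non-square ⇒ indefinite ⇒ periodic river

river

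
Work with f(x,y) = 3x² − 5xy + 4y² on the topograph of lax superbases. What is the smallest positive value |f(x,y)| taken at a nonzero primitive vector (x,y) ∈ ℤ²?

translate: b→1 (≡-5 mod 6), so (3,-5,4)→(3,1,2)
flip: (3,1,2)→(2,-1,3)
reduced (well bottom): (2,-1,3) with a≤c, −a<b≤a
well minimum = a = 2

2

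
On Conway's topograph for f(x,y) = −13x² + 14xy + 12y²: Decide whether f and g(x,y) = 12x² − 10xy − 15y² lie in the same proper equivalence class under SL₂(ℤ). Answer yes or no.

D₁ = 820, D₂ = 820
river cycle of f (length 12): (12, 10, -15), (-15, 20, 7), (7, 22, -12), (-12, 26, 3), (3, 28, -3), (-3, 26, 12), (12, 22, -7), (-7, 20, 15), (15, 10, -12), (-12, 14, 13), … (2 more)
river cycle of g (length 12): (-15, 10, 12), (12, 14, -13), (-13, 12, 13), (13, 14, -12), (-12, 10, 15), (15, 20, -7), (-7, 22, 12), (12, 26, -3), (-3, 28, 3), (3, 26, -12), … (2 more)
cycles differ ⇒ inequivalent

no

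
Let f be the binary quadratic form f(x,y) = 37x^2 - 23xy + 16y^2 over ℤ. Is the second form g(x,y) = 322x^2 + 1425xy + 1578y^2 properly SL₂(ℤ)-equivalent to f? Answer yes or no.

D₁ = -1839, D₂ = -1839
f: flip: (37,-23,16)→(16,23,37)
f: translate: b→-9 (≡23 mod 32), so (16,23,37)→(16,-9,30)
f: reduced (well bottom): (16,-9,30) with a≤c, −a<b≤a
g: translate: b→137 (≡1425 mod 644), so (322,1425,1578)→(322,137,16)
g: flip: (322,137,16)→(16,-137,322)
g: translate: b→-9 (≡-137 mod 32), so (16,-137,322)→(16,-9,30)
g: reduced (well bottom): (16,-9,30) with a≤c, −a<b≤a
reduced forms (16, -9, 30) vs (16, -9, 30) ⇒ equivalent

yes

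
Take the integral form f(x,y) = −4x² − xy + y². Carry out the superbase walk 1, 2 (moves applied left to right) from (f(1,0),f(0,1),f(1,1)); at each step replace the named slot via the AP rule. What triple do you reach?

start (-4,1,-4) = (f(1,0),f(0,1),f(1,1))
replace slot 1: 2·(1+(-4)) − (-4) = -2 → (-2,1,-4)
replace slot 2: 2·((-2)+(-4)) − 1 = -13 → (-2,-13,-4)

-2,-13,-4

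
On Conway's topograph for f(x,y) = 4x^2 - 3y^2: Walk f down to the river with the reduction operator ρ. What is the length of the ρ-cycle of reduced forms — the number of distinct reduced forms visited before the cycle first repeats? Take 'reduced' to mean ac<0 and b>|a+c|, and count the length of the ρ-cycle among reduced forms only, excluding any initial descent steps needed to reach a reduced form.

D = 48, ⌊√D⌋ = 6
descent: ρ → (-3,6,1)  [lands on river]
river: ρ → (1,6,-3)
ρ-cycle length = 2 (tail of 1 descent step not counted)

2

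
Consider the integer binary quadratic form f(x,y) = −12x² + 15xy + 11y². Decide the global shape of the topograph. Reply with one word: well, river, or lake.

D = b²−4ac = 15² − 4·(-12)·11 = 753
D > 0 non-square ⇒ indefinite ⇒ periodic river

river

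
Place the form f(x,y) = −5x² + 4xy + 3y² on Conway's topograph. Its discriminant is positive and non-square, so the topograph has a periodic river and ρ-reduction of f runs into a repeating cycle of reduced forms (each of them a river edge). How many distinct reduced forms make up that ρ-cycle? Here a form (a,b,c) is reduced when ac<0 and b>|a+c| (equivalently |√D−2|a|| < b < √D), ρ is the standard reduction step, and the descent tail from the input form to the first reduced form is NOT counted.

D = 76, ⌊√D⌋ = 8
river: ρ → (3,8,-1)
river: ρ → (-1,8,3)
river: ρ → (3,4,-5)
river: ρ → (-5,6,2)
river: ρ → (2,6,-5)
river: ρ → (-5,4,3)
ρ-cycle length = 6 (tail of 0 descent steps not counted)

6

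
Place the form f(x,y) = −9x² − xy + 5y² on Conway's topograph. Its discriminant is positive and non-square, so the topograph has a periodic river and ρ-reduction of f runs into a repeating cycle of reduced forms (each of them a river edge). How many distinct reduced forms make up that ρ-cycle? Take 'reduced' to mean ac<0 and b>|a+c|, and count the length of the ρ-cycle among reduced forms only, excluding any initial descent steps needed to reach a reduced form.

D = 181, ⌊√D⌋ = 13
descent: ρ → (5,11,-3)  [lands on river]
river: ρ → (-3,13,1)
river: ρ → (1,13,-3)
river: ρ → (-3,11,5)
river: ρ → (5,9,-5)
river: ρ → (-5,11,3)
river: ρ → (3,13,-1)
river: ρ → (-1,13,3)
river: ρ → (3,11,-5)
river: ρ → (-5,9,5)
ρ-cycle length = 10 (tail of 1 descent step not counted)

10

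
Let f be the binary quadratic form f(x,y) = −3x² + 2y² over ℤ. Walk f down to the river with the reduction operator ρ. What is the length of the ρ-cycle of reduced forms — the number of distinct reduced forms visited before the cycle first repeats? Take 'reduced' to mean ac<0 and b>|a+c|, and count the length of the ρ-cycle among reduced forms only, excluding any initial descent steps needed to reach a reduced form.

D = 24, ⌊√D⌋ = 4
descent: ρ → (2,4,-1)  [lands on river]
river: ρ → (-1,4,2)
ρ-cycle length = 2 (tail of 1 descent step not counted)

2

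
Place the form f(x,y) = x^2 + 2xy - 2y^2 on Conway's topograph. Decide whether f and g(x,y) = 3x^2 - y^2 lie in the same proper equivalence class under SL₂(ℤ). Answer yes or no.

D₁ = 12, D₂ = 12
river cycle of f (length 2): (-2, 2, 1), (1, 2, -2)
river cycle of g (length 2): (-1, 2, 2), (2, 2, -1)
cycles differ ⇒ inequivalent

no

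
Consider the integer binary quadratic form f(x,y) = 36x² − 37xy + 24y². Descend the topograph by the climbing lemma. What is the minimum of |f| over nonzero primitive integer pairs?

translate: b→35 (≡-37 mod 72), so (36,-37,24)→(36,35,23)
flip: (36,35,23)→(23,-35,36)
translate: b→11 (≡-35 mod 46), so (23,-35,36)→(23,11,24)
reduced (well bottom): (23,11,24) with a≤c, −a<b≤a
well minimum = a = 23

23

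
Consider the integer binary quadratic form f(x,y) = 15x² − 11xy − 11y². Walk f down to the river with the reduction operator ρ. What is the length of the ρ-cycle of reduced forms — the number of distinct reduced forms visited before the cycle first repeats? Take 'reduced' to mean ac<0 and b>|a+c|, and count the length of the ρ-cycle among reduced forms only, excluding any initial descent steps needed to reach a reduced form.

D = 781, ⌊√D⌋ = 27
descent: ρ → (-11,11,15)  [lands on river]
river: ρ → (15,19,-7)
river: ρ → (-7,23,9)
river: ρ → (9,13,-17)
river: ρ → (-17,21,5)
river: ρ → (5,19,-21)
river: ρ → (-21,23,3)
river: ρ → (3,25,-13)
river: ρ → (-13,27,1)
river: ρ → (1,27,-13)
river: ρ → (-13,25,3)
river: ρ → (3,23,-21)
river: ρ → (-21,19,5)
river: ρ → (5,21,-17)
river: ρ → (-17,13,9)
river: ρ → (9,23,-7)
river: ρ → (-7,19,15)
river: ρ → (15,11,-11)
ρ-cycle length = 18 (tail of 1 descent step not counted)

18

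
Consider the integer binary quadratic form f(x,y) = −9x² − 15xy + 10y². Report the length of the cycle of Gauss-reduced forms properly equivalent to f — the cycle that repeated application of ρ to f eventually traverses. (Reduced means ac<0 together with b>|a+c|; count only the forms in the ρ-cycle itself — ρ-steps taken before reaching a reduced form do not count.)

D = 585, ⌊√D⌋ = 24
descent: ρ → (10,15,-9)  [lands on river]
river: ρ → (-9,21,4)
river: ρ → (4,19,-14)
river: ρ → (-14,9,9)
river: ρ → (9,9,-14)
river: ρ → (-14,19,4)
river: ρ → (4,21,-9)
river: ρ → (-9,15,10)
river: ρ → (10,5,-14)
river: ρ → (-14,23,1)
river: ρ → (1,23,-14)
river: ρ → (-14,5,10)
ρ-cycle length = 12 (tail of 1 descent step not counted)

12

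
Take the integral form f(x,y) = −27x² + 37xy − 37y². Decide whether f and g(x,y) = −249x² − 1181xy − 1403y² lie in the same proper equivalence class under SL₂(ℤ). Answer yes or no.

D₁ = -2627, D₂ = -2627
f is negative-definite; reduce −f:
−f: translate: b→17 (≡-37 mod 54), so (27,-37,37)→(27,17,27)
−f: reduced (well bottom): (27,17,27) with a≤c, −a<b≤a
flip sign back: reduced form of f is (-27,-17,-27)
g is negative-definite; reduce −g:
−g: translate: b→185 (≡1181 mod 498), so (249,1181,1403)→(249,185,37)
−g: flip: (249,185,37)→(37,-185,249)
−g: translate: b→37 (≡-185 mod 74), so (37,-185,249)→(37,37,27)
−g: flip: (37,37,27)→(27,-37,37)
−g: translate: b→17 (≡-37 mod 54), so (27,-37,37)→(27,17,27)
−g: reduced (well bottom): (27,17,27) with a≤c, −a<b≤a
flip sign back: reduced form of g is (-27,-17,-27)
reduced forms (-27, -17, -27) vs (-27, -17, -27) ⇒ equivalent

yes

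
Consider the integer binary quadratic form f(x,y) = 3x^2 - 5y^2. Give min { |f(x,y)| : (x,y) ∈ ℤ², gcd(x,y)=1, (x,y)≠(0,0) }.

descent: ρ → (-5,0,3)
descent: ρ → (3,6,-2)  [lands on river]
river: ρ → (-2,6,3)
closes: descent 2, river 2
min |a| on river = 2

2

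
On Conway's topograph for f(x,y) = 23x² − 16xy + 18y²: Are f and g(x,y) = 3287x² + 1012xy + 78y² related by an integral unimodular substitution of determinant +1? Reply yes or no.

D₁ = -1400, D₂ = -1400
f: flip: (23,-16,18)→(18,16,23)
f: reduced (well bottom): (18,16,23) with a≤c, −a<b≤a
g: flip: (3287,1012,78)→(78,-1012,3287)
g: translate: b→-76 (≡-1012 mod 156), so (78,-1012,3287)→(78,-76,23)
g: flip: (78,-76,23)→(23,76,78)
g: translate: b→-16 (≡76 mod 46), so (23,76,78)→(23,-16,18)
g: flip: (23,-16,18)→(18,16,23)
g: reduced (well bottom): (18,16,23) with a≤c, −a<b≤a
reduced forms (18, 16, 23) vs (18, 16, 23) ⇒ equivalent

yes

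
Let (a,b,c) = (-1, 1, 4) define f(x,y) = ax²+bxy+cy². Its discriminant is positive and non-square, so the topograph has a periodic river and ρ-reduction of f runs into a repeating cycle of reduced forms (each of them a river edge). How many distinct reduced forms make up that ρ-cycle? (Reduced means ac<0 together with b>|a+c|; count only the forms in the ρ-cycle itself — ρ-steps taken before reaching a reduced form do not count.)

D = 17, ⌊√D⌋ = 4
descent: ρ → (4,-1,-1)
descent: ρ → (-1,3,2)  [lands on river]
river: ρ → (2,1,-2)
river: ρ → (-2,3,1)
river: ρ → (1,3,-2)
river: ρ → (-2,1,2)
river: ρ → (2,3,-1)
ρ-cycle length = 6 (tail of 2 descent steps not counted)

6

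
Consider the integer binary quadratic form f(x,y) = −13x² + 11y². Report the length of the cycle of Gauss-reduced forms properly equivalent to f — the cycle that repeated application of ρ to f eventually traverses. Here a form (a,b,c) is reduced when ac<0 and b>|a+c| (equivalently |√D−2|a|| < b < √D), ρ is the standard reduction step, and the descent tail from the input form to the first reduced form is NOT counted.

D = 572, ⌊√D⌋ = 23
descent: ρ → (11,22,-2)  [lands on river]
river: ρ → (-2,22,11)
ρ-cycle length = 2 (tail of 1 descent step not counted)

2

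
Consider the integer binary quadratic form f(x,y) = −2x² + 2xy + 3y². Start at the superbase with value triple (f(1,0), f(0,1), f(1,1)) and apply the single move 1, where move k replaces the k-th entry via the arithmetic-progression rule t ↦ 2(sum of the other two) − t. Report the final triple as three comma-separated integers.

start (-2,3,3) = (f(1,0),f(0,1),f(1,1))
replace slot 1: 2·(3+3) − (-2) = 14 → (14,3,3)

14,3,3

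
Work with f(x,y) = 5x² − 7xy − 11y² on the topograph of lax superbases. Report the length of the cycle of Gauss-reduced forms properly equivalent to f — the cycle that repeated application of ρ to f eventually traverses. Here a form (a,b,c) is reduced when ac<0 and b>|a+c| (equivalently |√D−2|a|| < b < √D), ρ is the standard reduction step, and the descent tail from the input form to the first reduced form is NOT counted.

D = 269, ⌊√D⌋ = 16
descent: ρ → (-11,7,5)  [lands on river]
river: ρ → (5,13,-5)
river: ρ → (-5,7,11)
river: ρ → (11,15,-1)
river: ρ → (-1,15,11)
river: ρ → (11,7,-5)
river: ρ → (-5,13,5)
river: ρ → (5,7,-11)
river: ρ → (-11,15,1)
river: ρ → (1,15,-11)
ρ-cycle length = 10 (tail of 1 descent step not counted)

10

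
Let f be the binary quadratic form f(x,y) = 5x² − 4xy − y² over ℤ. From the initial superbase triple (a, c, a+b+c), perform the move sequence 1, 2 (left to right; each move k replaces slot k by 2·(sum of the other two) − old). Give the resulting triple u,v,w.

start (5,-1,0) = (f(1,0),f(0,1),f(1,1))
replace slot 1: 2·((-1)+0) − 5 = -7 → (-7,-1,0)
replace slot 2: 2·((-7)+0) − (-1) = -13 → (-7,-13,0)

-7,-13,0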